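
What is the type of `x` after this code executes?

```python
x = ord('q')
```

ord() returns int (code point)

int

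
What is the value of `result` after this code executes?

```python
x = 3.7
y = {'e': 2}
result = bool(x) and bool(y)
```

x = 3.7; y = {'e': 2}; result = True

True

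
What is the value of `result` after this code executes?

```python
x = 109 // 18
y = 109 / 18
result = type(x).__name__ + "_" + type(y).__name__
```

x is int; y is float; result = 'int_float'

'int_float'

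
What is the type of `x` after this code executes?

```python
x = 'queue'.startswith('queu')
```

str.startswith() returns bool

bool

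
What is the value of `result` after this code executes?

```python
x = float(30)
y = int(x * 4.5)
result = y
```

x = 30.0; y = 135; result = 135

135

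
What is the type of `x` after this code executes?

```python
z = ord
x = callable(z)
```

callable() returns bool

bool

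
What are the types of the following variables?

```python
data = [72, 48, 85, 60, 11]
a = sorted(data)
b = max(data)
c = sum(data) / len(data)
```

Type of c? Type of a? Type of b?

int / int = float; sorted() returns list; max of ints returns int

float, list, int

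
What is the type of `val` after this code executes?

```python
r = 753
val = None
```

None has type NoneType

NoneType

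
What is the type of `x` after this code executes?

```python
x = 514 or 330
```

'or' returns first truthy value (int)

int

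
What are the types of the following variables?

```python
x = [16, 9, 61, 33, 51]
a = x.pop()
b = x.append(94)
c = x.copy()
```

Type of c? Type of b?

copy() returns list; append() returns None

list, NoneType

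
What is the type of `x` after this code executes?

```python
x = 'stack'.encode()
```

str.encode() returns bytes

bytes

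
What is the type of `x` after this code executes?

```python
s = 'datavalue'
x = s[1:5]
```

Slicing a str returns str

str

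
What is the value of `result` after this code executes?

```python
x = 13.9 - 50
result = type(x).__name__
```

x is float; result = 'float'

'float'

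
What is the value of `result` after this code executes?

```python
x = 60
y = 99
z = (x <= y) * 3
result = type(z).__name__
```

x is int; y is int; z is int; result = 'int'

'int'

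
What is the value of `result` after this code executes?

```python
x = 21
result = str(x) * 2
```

x = 21; result = '2121'

'2121'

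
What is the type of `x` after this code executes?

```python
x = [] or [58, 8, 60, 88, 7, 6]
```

'or' returns first truthy value (list)

list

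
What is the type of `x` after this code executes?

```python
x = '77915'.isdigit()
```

str.isdigit() returns bool

bool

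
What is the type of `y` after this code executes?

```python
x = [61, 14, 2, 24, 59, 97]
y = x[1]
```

Indexing list[int] returns int

int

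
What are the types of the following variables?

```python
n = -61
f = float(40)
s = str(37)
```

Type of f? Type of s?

f is assigned the result of calling float(), which returns a float; s is assigned the result of calling str(), which returns a str

float, str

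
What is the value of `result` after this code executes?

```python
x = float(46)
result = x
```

x = 46.0; result = 46.0

46.0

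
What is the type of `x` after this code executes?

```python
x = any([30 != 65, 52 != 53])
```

any() returns bool

bool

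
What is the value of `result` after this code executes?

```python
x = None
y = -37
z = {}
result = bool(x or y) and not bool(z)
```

x = None; y = -37; z = {}; result = True

True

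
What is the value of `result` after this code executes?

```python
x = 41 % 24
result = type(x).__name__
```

x is int; result = 'int'

'int'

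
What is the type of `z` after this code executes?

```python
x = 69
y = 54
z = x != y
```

Comparison returns bool

bool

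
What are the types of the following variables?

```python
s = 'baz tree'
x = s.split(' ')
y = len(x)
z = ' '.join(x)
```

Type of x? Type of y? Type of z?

str.split() returns list; len() returns int; str.join() returns str

list, int, str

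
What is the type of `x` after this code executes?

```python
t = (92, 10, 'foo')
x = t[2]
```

Index 2 of tuple is a str literal

str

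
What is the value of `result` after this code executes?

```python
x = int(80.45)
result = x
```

x = 80; result = 80

80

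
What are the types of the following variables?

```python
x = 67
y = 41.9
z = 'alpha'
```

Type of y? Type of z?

y is assigned a number with a decimal point, so it is a float; z is assigned a quoted string literal, so it is a str

float, str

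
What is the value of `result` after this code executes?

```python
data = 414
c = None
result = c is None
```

data = 414; c = None; result = True

True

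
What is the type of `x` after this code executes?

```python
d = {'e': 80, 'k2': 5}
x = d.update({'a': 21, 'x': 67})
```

dict.update() returns None

NoneType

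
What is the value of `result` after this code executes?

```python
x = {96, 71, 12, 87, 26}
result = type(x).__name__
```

x is set; result = 'set'

'set'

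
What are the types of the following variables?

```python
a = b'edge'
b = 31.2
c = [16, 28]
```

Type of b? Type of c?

b is assigned a number with a decimal point, so it is a float; c is assigned a list literal (square brackets)

float, list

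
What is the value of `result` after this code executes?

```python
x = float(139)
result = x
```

x = 139.0; result = 139.0

139.0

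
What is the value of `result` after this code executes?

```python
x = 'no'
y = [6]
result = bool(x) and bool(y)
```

x = 'no'; y = [6]; result = True

True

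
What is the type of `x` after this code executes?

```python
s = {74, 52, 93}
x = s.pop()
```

Popping from set[int] returns int

int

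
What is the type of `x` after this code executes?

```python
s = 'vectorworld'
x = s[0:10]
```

Slicing a str returns str

str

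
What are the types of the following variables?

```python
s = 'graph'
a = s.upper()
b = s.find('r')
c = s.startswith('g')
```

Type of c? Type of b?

startswith() returns bool; find() returns int

bool, int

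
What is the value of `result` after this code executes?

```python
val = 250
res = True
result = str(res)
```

val = 250; res = True; result = 'True'

'True'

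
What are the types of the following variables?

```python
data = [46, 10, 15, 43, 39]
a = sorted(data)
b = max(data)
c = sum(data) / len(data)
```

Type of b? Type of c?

max of ints returns int; int / int = float

int, float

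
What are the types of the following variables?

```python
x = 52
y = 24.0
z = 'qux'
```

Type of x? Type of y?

x is assigned a bare integer (no decimal point), so it is an int; y is assigned a number with a decimal point, so it is a float

int, float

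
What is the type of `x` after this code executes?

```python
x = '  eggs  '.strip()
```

str.strip() returns str

str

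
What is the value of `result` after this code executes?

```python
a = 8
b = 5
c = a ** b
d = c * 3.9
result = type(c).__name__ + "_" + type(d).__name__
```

a is int; b is int; c is int; d is float; result = 'int_float'

'int_float'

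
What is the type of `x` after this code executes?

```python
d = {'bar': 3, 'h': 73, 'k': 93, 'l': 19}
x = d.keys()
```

.keys() returns dict_keys view

dict_keys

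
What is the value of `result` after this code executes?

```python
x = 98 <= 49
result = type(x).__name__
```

x is bool; result = 'bool'

'bool'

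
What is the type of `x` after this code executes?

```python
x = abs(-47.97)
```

abs() of float returns float

float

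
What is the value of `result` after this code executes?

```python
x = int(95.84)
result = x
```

x = 95; result = 95

95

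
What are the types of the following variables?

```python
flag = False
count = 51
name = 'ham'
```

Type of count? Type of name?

count is assigned a bare integer (no decimal point), so it is an int; name is assigned a quoted string literal, so it is a str

int, str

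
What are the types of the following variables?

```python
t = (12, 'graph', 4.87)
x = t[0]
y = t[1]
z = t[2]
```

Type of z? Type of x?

tuple[2] is float; tuple[0] is int

float, int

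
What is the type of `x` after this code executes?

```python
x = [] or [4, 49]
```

'or' returns first truthy value (list)

list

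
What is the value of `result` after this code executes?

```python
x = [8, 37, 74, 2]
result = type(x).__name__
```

x is list; result = 'list'

'list'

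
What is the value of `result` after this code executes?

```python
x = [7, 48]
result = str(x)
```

x = [7, 48]; result = '[7, 48]'

'[7, 48]'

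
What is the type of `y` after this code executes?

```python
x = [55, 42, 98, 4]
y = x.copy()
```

list.copy() returns list

list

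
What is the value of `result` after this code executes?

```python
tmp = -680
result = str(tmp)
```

tmp = -680; result = '-680'

'-680'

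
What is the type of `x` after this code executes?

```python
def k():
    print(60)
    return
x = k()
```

Bare return returns None

NoneType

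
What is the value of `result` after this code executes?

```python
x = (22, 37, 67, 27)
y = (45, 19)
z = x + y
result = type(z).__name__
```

x is tuple; y is tuple; z is tuple; result = 'tuple'

'tuple'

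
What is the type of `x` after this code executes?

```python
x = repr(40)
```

repr() returns str

str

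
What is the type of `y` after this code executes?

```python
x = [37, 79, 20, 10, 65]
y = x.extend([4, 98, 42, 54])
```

list.extend() returns None

NoneType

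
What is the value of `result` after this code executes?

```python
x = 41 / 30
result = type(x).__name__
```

x is float; result = 'float'

'float'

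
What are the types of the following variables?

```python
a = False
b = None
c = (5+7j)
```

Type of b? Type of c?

b is assigned None, whose type is NoneType; c is assigned (5+7j), an int plus an imaginary literal (j suffix), which evaluates to complex

NoneType, complex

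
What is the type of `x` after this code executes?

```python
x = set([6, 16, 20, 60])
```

set() constructor returns set

set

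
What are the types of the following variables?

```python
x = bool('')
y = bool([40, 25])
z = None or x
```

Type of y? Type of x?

bool() returns bool; bool() returns bool

bool, bool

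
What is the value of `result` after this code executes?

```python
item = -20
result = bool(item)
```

item = -20; result = True

True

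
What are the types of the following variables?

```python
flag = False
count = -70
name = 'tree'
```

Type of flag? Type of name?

flag is assigned the constant False, which has type bool; name is assigned a quoted string literal, so it is a str

bool, str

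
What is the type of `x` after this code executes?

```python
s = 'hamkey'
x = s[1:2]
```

Slicing a str returns str

str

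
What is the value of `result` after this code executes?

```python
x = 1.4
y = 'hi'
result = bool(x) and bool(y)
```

x = 1.4; y = 'hi'; result = True

True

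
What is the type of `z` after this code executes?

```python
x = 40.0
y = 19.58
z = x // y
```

float // float = float

float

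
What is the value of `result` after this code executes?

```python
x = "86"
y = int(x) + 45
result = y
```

x = '86'; y = 131; result = 131

131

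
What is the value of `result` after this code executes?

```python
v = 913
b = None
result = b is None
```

v = 913; b = None; result = True

True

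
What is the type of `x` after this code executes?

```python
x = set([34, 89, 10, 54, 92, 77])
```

set() constructor returns set

set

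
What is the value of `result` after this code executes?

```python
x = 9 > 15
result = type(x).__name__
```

x is bool; result = 'bool'

'bool'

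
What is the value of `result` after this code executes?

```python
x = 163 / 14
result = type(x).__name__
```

x is float; result = 'float'

'float'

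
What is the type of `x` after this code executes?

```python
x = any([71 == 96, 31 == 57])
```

any() returns bool

bool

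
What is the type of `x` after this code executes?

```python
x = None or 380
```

'or' with None returns the other truthy value

int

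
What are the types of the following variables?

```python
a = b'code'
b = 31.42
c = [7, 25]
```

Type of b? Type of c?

b is assigned a number with a decimal point, so it is a float; c is assigned a list literal (square brackets)

float, list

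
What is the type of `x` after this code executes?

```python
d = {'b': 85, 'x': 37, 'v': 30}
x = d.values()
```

.values() returns dict_values view

dict_values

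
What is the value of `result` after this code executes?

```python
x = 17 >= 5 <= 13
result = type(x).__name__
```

x is bool; result = 'bool'

'bool'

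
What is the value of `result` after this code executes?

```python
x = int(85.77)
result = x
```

x = 85; result = 85

85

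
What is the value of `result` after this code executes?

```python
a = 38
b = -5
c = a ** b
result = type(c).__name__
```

a is int; b is int; c is float; result = 'float'

'float'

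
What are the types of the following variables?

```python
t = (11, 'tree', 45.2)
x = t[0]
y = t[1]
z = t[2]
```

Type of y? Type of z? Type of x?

tuple[1] is str; tuple[2] is float; tuple[0] is int

str, float, int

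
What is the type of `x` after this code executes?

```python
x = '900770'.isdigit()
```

str.isdigit() returns bool

bool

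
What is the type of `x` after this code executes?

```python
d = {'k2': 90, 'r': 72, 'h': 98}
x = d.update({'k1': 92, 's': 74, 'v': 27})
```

dict.update() returns None

NoneType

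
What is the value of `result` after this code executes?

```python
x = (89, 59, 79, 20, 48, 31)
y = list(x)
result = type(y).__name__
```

x is tuple; y is list; result = 'list'

'list'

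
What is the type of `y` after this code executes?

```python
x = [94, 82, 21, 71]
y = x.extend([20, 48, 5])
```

list.extend() returns None

NoneType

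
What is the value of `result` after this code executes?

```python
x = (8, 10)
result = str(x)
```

x = (8, 10); result = '(8, 10)'

'(8, 10)'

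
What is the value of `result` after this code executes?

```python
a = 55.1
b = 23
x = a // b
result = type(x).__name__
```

a is float; b is int; x is float; result = 'float'

'float'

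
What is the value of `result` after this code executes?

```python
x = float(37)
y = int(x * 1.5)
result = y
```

x = 37.0; y = 55; result = 55

55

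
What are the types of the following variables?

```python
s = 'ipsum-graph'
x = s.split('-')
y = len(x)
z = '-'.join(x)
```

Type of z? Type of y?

str.join() returns str; len() returns int

str, int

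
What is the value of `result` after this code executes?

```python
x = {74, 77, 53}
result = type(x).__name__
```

x is set; result = 'set'

'set'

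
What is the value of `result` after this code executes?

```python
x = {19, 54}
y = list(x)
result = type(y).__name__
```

x is set; y is list; result = 'list'

'list'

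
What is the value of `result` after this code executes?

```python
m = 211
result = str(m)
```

m = 211; result = '211'

'211'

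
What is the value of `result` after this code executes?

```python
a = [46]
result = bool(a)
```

a = [46]; result = True

True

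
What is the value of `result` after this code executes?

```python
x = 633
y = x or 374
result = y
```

x = 633; y = 633; result = 633

633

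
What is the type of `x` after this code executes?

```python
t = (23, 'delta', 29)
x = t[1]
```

Index 1 of tuple is a str literal

str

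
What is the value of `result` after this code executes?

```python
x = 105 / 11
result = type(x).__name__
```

x is float; result = 'float'

'float'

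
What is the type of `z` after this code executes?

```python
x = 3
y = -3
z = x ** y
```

int ** negative = float

float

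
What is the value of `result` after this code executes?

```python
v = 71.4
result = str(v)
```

v = 71.4; result = '71.4'

'71.4'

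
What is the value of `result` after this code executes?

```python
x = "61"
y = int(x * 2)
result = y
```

x = '61'; y = 6161; result = 6161

6161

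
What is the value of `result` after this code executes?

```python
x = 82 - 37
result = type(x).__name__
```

x is int; result = 'int'

'int'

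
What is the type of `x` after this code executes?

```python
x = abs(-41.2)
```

abs() of float returns float

float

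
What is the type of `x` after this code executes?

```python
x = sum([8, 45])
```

sum() of ints returns int

int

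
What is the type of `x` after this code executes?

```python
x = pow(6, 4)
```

pow(int, int) returns int

int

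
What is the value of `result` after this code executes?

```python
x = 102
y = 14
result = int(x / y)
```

x = 102; y = 14; result = 7

7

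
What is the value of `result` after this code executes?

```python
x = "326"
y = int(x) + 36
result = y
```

x = '326'; y = 362; result = 362

362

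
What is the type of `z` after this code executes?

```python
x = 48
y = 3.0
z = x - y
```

int - float = float

float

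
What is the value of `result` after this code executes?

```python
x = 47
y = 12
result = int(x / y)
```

x = 47; y = 12; result = 3

3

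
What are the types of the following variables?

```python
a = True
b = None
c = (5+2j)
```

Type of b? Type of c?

b is assigned None, whose type is NoneType; c is assigned (5+2j), an int plus an imaginary literal (j suffix), which evaluates to complex

NoneType, complex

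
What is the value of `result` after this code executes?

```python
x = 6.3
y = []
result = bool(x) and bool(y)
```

x = 6.3; y = []; result = False

False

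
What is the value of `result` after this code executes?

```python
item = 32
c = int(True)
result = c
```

item = 32; c = 1; result = 1

1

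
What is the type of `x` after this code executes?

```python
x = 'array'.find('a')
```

str.find() returns int index

int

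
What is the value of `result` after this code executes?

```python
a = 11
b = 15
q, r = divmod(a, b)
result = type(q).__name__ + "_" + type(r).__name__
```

a is int; b is int; q is int; r is int; result = 'int_int'

'int_int'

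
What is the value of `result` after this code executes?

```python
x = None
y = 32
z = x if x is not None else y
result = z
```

x = None; y = 32; z = 32; result = 32

32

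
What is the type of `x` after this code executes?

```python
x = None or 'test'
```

'or' with None returns the other truthy value (str)

str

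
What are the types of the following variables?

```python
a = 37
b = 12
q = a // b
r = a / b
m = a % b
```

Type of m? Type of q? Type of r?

% of ints returns int; // returns int; / returns float

int, int, float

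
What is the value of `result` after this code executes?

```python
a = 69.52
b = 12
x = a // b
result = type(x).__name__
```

a is float; b is int; x is float; result = 'float'

'float'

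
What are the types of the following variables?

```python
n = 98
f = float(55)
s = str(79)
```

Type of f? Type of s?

f is assigned the result of calling float(), which returns a float; s is assigned the result of calling str(), which returns a str

float, str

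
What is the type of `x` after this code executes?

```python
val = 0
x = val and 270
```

'and' returns first falsy value (0 is int)

int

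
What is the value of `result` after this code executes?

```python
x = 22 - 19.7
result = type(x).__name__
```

x is float; result = 'float'

'float'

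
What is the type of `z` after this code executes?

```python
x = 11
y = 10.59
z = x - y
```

int - float = float

float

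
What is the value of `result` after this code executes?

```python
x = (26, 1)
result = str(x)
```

x = (26, 1); result = '(26, 1)'

'(26, 1)'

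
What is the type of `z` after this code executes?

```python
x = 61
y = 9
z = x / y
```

int / int = float

float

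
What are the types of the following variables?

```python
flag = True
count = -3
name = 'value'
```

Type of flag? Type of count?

flag is assigned the constant True, which has type bool; count is assigned a bare integer (no decimal point), so it is an int

bool, int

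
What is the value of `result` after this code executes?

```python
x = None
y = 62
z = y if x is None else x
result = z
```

x = None; y = 62; z = 62; result = 62

62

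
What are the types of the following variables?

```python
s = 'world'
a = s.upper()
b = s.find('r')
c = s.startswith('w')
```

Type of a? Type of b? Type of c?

upper() returns str; find() returns int; startswith() returns bool

str, int, bool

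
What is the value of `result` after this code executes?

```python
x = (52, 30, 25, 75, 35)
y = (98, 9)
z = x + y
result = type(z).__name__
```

x is tuple; y is tuple; z is tuple; result = 'tuple'

'tuple'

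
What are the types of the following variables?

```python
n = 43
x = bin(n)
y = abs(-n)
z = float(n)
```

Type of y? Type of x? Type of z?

abs() of int returns int; bin() returns str; float() returns float

int, str, float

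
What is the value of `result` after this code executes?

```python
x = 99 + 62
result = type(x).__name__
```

x is int; result = 'int'

'int'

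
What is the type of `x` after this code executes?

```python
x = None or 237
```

'or' with None returns the other truthy value

int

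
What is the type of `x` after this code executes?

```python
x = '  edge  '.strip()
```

str.strip() returns str

str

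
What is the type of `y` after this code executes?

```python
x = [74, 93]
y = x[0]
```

Indexing list[int] returns int

int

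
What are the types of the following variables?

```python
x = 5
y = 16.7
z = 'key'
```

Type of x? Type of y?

x is assigned a bare integer (no decimal point), so it is an int; y is assigned a number with a decimal point, so it is a float

int, float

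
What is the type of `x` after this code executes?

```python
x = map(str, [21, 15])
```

map() returns a map object

map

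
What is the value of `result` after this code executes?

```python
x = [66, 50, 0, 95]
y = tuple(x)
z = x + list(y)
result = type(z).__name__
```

x is list; y is tuple; z is list; result = 'list'

'list'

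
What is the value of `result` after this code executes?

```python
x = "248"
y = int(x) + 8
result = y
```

x = '248'; y = 256; result = 256

256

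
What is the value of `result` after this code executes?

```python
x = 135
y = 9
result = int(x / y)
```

x = 135; y = 9; result = 15

15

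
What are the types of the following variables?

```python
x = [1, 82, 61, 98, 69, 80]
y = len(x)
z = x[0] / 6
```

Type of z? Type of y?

int / int = float; len() returns int

float, int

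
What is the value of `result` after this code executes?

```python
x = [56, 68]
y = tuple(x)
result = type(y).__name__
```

x is list; y is tuple; result = 'tuple'

'tuple'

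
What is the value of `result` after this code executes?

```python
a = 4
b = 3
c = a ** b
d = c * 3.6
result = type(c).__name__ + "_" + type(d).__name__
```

a is int; b is int; c is int; d is float; result = 'int_float'

'int_float'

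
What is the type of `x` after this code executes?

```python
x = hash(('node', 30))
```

hash() returns int

int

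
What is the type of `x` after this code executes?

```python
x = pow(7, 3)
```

pow(int, int) returns int

int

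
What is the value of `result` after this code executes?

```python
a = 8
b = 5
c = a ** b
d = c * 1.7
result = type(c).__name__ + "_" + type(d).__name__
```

a is int; b is int; c is int; d is float; result = 'int_float'

'int_float'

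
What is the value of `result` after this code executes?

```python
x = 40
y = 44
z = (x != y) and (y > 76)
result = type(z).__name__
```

x is int; y is int; z is bool; result = 'bool'

'bool'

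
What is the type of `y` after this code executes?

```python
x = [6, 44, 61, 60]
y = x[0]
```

Indexing list[int] returns int

int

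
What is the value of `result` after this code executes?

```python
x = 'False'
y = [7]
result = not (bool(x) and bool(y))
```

x = 'False'; y = [7]; result = False

False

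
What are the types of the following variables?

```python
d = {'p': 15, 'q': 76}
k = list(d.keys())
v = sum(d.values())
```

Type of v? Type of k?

sum of ints is int; list() converts to list

int, list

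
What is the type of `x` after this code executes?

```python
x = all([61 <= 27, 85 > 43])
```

all() returns bool

bool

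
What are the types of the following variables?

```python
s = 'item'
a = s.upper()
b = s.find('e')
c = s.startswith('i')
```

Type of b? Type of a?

find() returns int; upper() returns str

int, str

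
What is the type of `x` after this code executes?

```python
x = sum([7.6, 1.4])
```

sum() of floats returns float

float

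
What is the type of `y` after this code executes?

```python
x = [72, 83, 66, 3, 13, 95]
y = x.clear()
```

list.clear() returns None

NoneType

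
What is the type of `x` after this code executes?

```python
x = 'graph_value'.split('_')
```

str.split() returns list

list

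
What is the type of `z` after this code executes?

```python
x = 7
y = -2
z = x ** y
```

int ** negative = float

float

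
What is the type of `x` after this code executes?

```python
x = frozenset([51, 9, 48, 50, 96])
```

frozenset() returns frozenset

frozenset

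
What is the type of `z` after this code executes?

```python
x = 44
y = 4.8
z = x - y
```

int - float = float

float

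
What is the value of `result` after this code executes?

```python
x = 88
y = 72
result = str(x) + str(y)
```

x = 88; y = 72; result = '8872'

'8872'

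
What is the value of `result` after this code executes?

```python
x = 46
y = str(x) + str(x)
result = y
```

x = 46; y = '4646'; result = '4646'

'4646'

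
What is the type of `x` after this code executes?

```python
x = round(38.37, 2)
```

round() with decimal places returns float

float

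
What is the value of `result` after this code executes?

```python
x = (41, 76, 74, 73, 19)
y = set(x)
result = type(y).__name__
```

x is tuple; y is set; result = 'set'

'set'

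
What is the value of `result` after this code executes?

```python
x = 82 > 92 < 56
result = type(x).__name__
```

x is bool; result = 'bool'

'bool'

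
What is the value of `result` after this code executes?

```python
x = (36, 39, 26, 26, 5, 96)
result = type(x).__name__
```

x is tuple; result = 'tuple'

'tuple'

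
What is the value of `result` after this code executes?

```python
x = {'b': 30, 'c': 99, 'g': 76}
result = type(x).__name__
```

x is dict; result = 'dict'

'dict'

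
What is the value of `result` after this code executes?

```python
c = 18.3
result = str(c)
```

c = 18.3; result = '18.3'

'18.3'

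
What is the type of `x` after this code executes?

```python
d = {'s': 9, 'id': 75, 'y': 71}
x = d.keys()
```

.keys() returns dict_keys view

dict_keys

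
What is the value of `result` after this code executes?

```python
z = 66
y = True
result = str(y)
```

z = 66; y = True; result = 'True'

'True'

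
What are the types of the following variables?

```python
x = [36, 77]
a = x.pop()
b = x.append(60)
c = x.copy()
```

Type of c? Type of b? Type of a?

copy() returns list; append() returns None; pop() returns element

list, NoneType, int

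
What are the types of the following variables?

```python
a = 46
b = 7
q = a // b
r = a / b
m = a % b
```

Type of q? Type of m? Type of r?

// returns int; % of ints returns int; / returns float

int, int, float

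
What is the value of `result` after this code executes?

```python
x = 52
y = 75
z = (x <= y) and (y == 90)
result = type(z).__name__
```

x is int; y is int; z is bool; result = 'bool'

'bool'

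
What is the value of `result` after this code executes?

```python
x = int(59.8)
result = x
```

x = 59; result = 59

59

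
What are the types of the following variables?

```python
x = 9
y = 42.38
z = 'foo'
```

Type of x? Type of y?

x is assigned a bare integer (no decimal point), so it is an int; y is assigned a number with a decimal point, so it is a float

int, float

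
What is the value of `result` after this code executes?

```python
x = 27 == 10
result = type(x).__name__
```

x is bool; result = 'bool'

'bool'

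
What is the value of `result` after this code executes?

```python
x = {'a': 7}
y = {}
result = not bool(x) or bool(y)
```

x = {'a': 7}; y = {}; result = False

False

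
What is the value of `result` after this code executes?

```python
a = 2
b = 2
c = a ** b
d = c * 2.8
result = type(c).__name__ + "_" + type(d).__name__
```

a is int; b is int; c is int; d is float; result = 'int_float'

'int_float'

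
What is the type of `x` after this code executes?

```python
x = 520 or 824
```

'or' returns first truthy value (int)

int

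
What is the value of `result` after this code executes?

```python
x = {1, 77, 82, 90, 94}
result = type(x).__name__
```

x is set; result = 'set'

'set'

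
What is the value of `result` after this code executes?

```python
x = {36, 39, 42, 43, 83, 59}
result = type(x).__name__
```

x is set; result = 'set'

'set'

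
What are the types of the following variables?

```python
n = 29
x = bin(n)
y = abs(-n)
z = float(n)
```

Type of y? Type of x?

abs() of int returns int; bin() returns str

int, str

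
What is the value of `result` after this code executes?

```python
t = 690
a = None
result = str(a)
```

t = 690; a = None; result = 'None'

'None'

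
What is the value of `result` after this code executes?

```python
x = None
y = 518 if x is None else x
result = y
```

x = None; y = 518; result = 518

518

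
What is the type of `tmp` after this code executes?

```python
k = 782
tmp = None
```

None has type NoneType

NoneType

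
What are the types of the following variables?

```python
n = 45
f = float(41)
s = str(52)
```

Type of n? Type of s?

n is assigned a bare integer (no decimal point), so it is an int; s is assigned the result of calling str(), which returns a str

int, str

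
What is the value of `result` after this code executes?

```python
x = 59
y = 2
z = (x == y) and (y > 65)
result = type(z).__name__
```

x is int; y is int; z is bool; result = 'bool'

'bool'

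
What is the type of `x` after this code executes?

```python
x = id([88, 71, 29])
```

id() returns int

int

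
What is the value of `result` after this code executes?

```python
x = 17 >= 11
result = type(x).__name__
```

x is bool; result = 'bool'

'bool'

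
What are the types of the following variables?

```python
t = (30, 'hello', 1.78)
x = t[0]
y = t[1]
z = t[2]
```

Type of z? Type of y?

tuple[2] is float; tuple[1] is str

float, str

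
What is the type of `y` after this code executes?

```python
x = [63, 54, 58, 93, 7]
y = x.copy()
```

list.copy() returns list

list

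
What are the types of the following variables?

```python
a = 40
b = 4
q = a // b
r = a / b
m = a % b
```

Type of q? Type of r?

// returns int; / returns float

int, float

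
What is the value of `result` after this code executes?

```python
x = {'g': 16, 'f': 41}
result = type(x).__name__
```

x is dict; result = 'dict'

'dict'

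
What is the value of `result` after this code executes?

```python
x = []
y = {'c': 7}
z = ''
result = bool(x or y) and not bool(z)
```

x = []; y = {'c': 7}; z = ''; result = True

True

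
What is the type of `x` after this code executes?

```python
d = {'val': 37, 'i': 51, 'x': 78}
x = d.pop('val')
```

dict.pop() returns the value

int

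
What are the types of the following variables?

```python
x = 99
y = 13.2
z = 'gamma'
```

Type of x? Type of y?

x is assigned a bare integer (no decimal point), so it is an int; y is assigned a number with a decimal point, so it is a float

int, float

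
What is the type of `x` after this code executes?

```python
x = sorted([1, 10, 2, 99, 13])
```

sorted() always returns list

list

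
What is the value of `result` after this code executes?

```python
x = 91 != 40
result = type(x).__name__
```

x is bool; result = 'bool'

'bool'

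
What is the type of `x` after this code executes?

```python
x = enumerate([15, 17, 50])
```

enumerate() returns an enumerate object

enumerate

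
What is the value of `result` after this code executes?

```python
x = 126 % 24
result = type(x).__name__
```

x is int; result = 'int'

'int'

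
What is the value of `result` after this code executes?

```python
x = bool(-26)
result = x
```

x = True; result = True

True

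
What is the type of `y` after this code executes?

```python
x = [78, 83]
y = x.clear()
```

list.clear() returns None

NoneType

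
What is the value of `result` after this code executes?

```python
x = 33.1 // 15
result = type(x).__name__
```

x is float; result = 'float'

'float'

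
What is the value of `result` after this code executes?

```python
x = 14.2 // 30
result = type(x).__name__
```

x is float; result = 'float'

'float'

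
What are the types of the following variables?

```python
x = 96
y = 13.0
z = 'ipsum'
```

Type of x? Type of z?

x is assigned a bare integer (no decimal point), so it is an int; z is assigned a quoted string literal, so it is a str

int, str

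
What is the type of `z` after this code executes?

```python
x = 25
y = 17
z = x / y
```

int / int = float

float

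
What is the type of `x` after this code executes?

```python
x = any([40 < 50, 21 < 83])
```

any() returns bool

bool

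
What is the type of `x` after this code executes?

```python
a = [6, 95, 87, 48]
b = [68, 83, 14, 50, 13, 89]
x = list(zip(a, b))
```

list(zip()) returns a list of tuples

list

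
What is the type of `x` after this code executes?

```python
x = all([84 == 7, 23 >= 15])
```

all() returns bool

bool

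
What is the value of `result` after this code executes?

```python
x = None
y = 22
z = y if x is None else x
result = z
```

x = None; y = 22; z = 22; result = 22

22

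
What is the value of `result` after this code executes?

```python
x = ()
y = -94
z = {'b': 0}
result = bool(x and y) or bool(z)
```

x = (); y = -94; z = {'b': 0}; result = True

True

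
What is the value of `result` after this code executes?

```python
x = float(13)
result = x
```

x = 13.0; result = 13.0

13.0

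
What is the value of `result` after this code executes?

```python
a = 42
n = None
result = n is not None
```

a = 42; n = None; result = False

False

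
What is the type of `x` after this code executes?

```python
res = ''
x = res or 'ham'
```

'or' returns first truthy value (str)

str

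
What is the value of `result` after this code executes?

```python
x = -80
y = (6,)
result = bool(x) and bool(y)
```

x = -80; y = (6,); result = True

True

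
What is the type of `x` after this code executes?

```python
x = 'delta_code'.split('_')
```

str.split() returns list

list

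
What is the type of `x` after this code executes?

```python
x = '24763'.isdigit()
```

str.isdigit() returns bool

bool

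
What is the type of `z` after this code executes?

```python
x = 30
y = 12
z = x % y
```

int % int = int

int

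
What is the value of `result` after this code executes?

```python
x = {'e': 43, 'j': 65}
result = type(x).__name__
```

x is dict; result = 'dict'

'dict'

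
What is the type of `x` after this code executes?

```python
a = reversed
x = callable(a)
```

callable() returns bool

bool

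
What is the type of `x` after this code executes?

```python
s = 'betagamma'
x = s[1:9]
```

Slicing a str returns str

str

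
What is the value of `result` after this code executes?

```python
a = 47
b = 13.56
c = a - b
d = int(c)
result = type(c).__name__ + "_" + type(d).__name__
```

a is int; b is float; c is float; d is int; result = 'float_int'

'float_int'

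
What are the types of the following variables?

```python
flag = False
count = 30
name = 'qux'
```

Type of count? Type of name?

count is assigned a bare integer (no decimal point), so it is an int; name is assigned a quoted string literal, so it is a str

int, str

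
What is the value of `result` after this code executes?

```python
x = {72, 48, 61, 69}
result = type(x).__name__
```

x is set; result = 'set'

'set'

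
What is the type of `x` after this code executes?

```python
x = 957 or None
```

'or' returns first truthy value

int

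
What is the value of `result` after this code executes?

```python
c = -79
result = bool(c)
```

c = -79; result = True

True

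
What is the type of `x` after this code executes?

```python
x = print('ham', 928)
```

print() returns None

NoneType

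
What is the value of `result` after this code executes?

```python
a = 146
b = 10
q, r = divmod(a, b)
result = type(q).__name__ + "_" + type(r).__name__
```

a is int; b is int; q is int; r is int; result = 'int_int'

'int_int'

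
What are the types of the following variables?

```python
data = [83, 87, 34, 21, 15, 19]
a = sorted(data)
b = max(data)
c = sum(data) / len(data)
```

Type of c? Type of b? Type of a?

int / int = float; max of ints returns int; sorted() returns list

float, int, list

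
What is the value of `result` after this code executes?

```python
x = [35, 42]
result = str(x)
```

x = [35, 42]; result = '[35, 42]'

'[35, 42]'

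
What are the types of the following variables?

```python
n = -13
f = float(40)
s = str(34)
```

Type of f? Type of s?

f is assigned the result of calling float(), which returns a float; s is assigned the result of calling str(), which returns a str

float, str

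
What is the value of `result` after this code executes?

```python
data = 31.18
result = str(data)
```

data = 31.18; result = '31.18'

'31.18'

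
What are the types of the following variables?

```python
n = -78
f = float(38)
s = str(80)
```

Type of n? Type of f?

n is assigned a bare integer (no decimal point), so it is an int; f is assigned the result of calling float(), which returns a float

int, float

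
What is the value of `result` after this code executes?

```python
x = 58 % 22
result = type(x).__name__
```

x is int; result = 'int'

'int'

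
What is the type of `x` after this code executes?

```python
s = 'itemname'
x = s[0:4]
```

Slicing a str returns str

str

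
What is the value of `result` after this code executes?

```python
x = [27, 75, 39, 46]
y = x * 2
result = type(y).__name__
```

x is list; y is list; result = 'list'

'list'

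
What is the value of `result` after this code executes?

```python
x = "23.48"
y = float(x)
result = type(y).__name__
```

x is str; y is float; result = 'float'

'float'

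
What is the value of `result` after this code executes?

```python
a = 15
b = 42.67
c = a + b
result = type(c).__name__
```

a is int; b is float; c is float; result = 'float'

'float'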